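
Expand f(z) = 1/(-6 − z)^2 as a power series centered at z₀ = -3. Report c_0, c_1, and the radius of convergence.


Let w = z − z₀, so z = z₀ + w.
Then -6 − z = -6 − (z₀ + w) = (-6 − z₀) − w = -3 − w.
f(z) = 1/(-3 − w)^2 = (1/(-3)^2) · (1 − w/(-3))^{−2}.
By the binomial series (1−u)^{−2} = Σ_{n≥0} C(n+1, 1) u^n for |u|<1, with u = w/(-3):
  c_n = C(n+1, 1) / (-3)^(n+2).
  c_0 = 1/(-3)^2 = 1/9.
  c_1 = 2/(-3)^3 = -2/27.
The series is valid for |w/d| < 1, i.e. |z − z₀| < |d|.
Radius of convergence: R = |-6 − z₀| = |-3| = 3 (distance from z₀ to the singularity z = -6).

c_0 = 1/9, c_1 = -2/27; R = 3.


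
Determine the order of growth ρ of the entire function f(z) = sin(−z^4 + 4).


Write sin(w) = (e^{iw} ± e^{−iw})/(2 or 2i), so |sin(w)| ≤ e^{|w|}. With w = −z^4 + 4, |w| ≤ 1r^4 + 4 on |z|=r, giving M(r) ≤ e^{1r^4 + 4} and ρ ≤ 4. For the lower bound, choose z on |z|=r with -1z^4 purely imaginary of modulus 1r^4; then |sin(−z^4 + 4)| grows like e^{1r^4}/2, so ρ ≥ 4. Hence ρ = 4.
Therefore ρ = 4.

Order ρ = 4.


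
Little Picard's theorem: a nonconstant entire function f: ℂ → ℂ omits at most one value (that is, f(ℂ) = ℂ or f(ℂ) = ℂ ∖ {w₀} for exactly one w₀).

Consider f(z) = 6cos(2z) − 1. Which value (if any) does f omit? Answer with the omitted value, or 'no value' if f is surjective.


Little Picard bounds the complement of f(ℂ) to at most one point.
cos is entire and surjective onto ℂ: for every w ∈ ℂ, cos(ζ) = w has a solution ζ ∈ ℂ (e.g., via the complex inverse arccos). With ζ = 2z this gives z = ζ/(2). Then 6·cos(2z) takes every value in 6·ℂ = ℂ, and adding -1 is a bijection of ℂ. So f is surjective and omits no value. (Note: only on the real line is cos bounded by [−1, 1].)

Omitted value: no value.


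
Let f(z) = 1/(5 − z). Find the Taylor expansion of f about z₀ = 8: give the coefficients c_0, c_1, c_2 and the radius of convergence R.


Let w = z − z₀, so z = z₀ + w.
Then 5 − z = 5 − (z₀ + w) = (5 − z₀) − w = -3 − w.
f(z) = 1/(-3 − w) = (1/(-3)) · 1/(1 − w/(-3)) = Σ_{n≥0} w^n / (-3)^(n+1).
So c_n = 1/(-3)^(n+1):
  c_0 = 1/(-3)^1 = -1/3.
  c_1 = 1/(-3)^2 = 1/9.
  c_2 = 1/(-3)^3 = -1/27.
The series is valid for |w/d| < 1, i.e. |z − z₀| < |d|.
Radius of convergence: R = |5 − z₀| = |-3| = 3 (distance from z₀ to the singularity z = 5).

c_0 = -1/3, c_1 = 1/9, c_2 = -1/27; R = 3.


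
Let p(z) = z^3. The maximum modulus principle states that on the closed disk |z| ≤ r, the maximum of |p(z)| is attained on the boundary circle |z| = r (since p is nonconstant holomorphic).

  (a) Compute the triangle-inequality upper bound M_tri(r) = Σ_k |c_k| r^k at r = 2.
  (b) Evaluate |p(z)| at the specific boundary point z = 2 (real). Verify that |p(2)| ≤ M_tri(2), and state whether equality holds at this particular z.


Coefficients: c_0 = 0, c_1 = 0, c_2 = 0, c_3 = 1. Radius r = 2.
Part (a). Triangle bound: M_tri(r) = Σ_k |c_k| r^k
  = |0|·2^0 + |0|·2^1 + |0|·2^2 + |1|·2^3
  = 0 + 0 + 0 + 8 = 8.
This bounds M(r) := max_{|z|=r} |p(z)| from above; equality holds iff all terms c_k z^k can be made to align in phase at a single z on |z|=r.
Part (b). At z = 2 (real, on the circle |z| = r):
  p(2) = (0)·2^0 + (0)·2^1 + (0)·2^2 + (1)·2^3 = 8.
  |p(2)| = 8.
Since all nonzero coefficients share the same sign, |p(2)| = 8 = M_tri(2); the triangle bound is attained at z = 2, so in fact M(r) = 8.

M_tri(2) = 8; |p(2)| = 8; equality at z=2: yes.


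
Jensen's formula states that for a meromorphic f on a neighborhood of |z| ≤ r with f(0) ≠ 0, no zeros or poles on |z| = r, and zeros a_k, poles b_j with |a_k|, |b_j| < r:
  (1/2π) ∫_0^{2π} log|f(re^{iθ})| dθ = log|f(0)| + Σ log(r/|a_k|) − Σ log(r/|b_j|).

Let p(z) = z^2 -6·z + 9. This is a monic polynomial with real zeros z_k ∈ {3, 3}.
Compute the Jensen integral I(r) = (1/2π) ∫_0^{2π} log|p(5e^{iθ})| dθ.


Zeros: 3, 3; r = 5.
Inside |z| < r: 3, 3. Outside (|z| ≥ r): ∅.
p(0) = 9, so log|p(0)| = log(9) = 2.1972.
Apply Jensen: I(r) = log|p(0)| + Σ_k log(r/|z_k|), summed over zeros inside |z| < r.
  log(r/|z_k|) for z_k = 3: log(5/3) = 0.5108
  log(r/|z_k|) for z_k = 3: log(5/3) = 0.5108
Sum over inside zeros: 1.0217.
I(r) = log|p(0)| + (inside sum) = 2.1972 + 1.0217 = 3.2189.
Closed form (all zeros inside, monic): I(r) = n·log(r) = 2·log(5) = 3.2189. ✓

I(r) ≈ 3.2189.


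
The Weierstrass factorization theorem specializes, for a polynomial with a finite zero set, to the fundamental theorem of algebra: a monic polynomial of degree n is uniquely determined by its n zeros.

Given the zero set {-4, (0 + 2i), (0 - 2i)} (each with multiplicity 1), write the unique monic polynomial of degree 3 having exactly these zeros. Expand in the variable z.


The polynomial is p(z) = ∏_{α ∈ S} (z − α), where S = {-4, (0 + 2i), (0 - 2i)}.
Expanding the product yields: p(z) = z^3 + 4·z^2 + 4·z + 16.
Note conjugate pairs combine to real quadratics: (z − (0+2i))(z − (0−2i)) = z² + 4.
The resulting polynomial has degree 3 and real coefficients as required.

p(z) = z^3 + 4·z^2 + 4·z + 16.


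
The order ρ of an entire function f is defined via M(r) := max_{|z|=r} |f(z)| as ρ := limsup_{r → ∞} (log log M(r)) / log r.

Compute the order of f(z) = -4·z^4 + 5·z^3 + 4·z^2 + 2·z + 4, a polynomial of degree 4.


|f(z)| ≤ Σ|c_k|·r^k = O(r^4) as r → ∞. Polynomial growth is O(e^{r^ε}) for every ε > 0 (since r^4/e^{r^ε} → 0), so ρ ≤ ε for all ε > 0, i.e. ρ = 0. Every nonconstant polynomial has order 0.
Therefore ρ = 0.

Order ρ = 0.


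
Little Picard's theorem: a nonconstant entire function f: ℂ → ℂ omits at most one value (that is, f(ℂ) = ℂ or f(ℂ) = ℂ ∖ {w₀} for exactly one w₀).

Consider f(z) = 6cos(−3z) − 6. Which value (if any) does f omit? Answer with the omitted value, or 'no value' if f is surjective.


Little Picard bounds the complement of f(ℂ) to at most one point.
cos is entire and surjective onto ℂ: for every w ∈ ℂ, cos(ζ) = w has a solution ζ ∈ ℂ (e.g., via the complex inverse arccos). With ζ = −3z this gives z = ζ/(-3). Then 6·cos(−3z) takes every value in 6·ℂ = ℂ, and adding -6 is a bijection of ℂ. So f is surjective and omits no value. (Note: only on the real line is cos bounded by [−1, 1].)

Omitted value: no value.


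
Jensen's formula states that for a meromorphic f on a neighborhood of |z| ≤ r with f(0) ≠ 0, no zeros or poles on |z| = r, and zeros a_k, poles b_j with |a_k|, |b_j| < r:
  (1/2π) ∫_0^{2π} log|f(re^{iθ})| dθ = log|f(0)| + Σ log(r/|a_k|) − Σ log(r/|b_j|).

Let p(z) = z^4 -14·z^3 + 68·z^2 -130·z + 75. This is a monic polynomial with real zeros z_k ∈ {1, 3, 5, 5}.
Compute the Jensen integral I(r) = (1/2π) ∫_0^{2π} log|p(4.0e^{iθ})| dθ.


Zeros: 1, 3, 5, 5; r = 4.0.
Inside |z| < r: 1, 3. Outside (|z| ≥ r): 5, 5.
p(0) = 75, so log|p(0)| = log(75) = 4.3175.
Apply Jensen: I(r) = log|p(0)| + Σ_k log(r/|z_k|), summed over zeros inside |z| < r.
  log(r/|z_k|) for z_k = 1: log(4.0/1) = 1.3863
  log(r/|z_k|) for z_k = 3: log(4.0/3) = 0.2877
  Outside zeros (5, 5) contribute nothing to the Jensen sum.
Sum over inside zeros: 1.6740.
I(r) = log|p(0)| + (inside sum) = 4.3175 + 1.6740 = 5.9915.
Note: since some zeros are outside |z| ≤ r, the simplified n·log(r) form does NOT apply — only the inside zeros contribute.

I(r) ≈ 5.9915.


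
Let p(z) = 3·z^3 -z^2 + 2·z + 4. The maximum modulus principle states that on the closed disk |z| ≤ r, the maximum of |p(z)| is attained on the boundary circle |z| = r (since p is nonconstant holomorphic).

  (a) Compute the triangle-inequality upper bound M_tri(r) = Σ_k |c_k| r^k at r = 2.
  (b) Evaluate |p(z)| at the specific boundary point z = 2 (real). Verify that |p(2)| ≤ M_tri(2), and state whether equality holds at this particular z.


Coefficients: c_0 = 4, c_1 = 2, c_2 = -1, c_3 = 3. Radius r = 2.
Part (a). Triangle bound: M_tri(r) = Σ_k |c_k| r^k
  = |4|·2^0 + |2|·2^1 + |-1|·2^2 + |3|·2^3
  = 4 + 4 + 4 + 24 = 36.
This bounds M(r) := max_{|z|=r} |p(z)| from above; equality holds iff all terms c_k z^k can be made to align in phase at a single z on |z|=r.
Part (b). At z = 2 (real, on the circle |z| = r):
  p(2) = (4)·2^0 + (2)·2^1 + (-1)·2^2 + (3)·2^3 = 28.
  |p(2)| = 28.
Check: |p(2)| = 28 ≤ 36 = M_tri(2). ✓ Equality does not hold at z = 2 (the coefficients have mixed signs, so the terms do not all align in phase there).

M_tri(2) = 36; |p(2)| = 28; equality at z=2: no.


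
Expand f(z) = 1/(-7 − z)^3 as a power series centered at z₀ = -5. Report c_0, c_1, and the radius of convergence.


Let w = z − z₀, so z = z₀ + w.
Then -7 − z = -7 − (z₀ + w) = (-7 − z₀) − w = -2 − w.
f(z) = 1/(-2 − w)^3 = (1/(-2)^3) · (1 − w/(-2))^{−3}.
By the binomial series (1−u)^{−3} = Σ_{n≥0} C(n+2, 2) u^n for |u|<1, with u = w/(-2):
  c_n = C(n+2, 2) / (-2)^(n+3).
  c_0 = 1/(-2)^3 = -1/8.
  c_1 = 3/(-2)^4 = 3/16.
The series is valid for |w/d| < 1, i.e. |z − z₀| < |d|.
Radius of convergence: R = |-7 − z₀| = |-2| = 2 (distance from z₀ to the singularity z = -7).

c_0 = -1/8, c_1 = 3/16; R = 2.


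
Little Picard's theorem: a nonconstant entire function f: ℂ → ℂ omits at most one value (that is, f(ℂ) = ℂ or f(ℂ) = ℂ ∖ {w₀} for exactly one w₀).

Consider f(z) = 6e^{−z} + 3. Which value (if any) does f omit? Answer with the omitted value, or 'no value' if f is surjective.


Little Picard bounds the complement of f(ℂ) to at most one point.
e^{−z} is never zero on ℂ, so 6·e^{−z} takes every value in ℂ ∖ {0}. Adding 3 shifts the range to ℂ ∖ {3}. Thus f omits exactly the value 3.

Omitted value: 3.


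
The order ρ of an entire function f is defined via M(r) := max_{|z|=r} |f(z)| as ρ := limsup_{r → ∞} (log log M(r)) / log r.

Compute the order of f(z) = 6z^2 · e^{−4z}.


M(r) = max_{|z|=r} |6|·|z|^2·|e^{−4z}| = 6·r^2 · e^{4r^1} (the factors attain their maxima compatibly on |z|=r). Then log M(r) = log 6 + 2·log r + 4r^1, dominated by the last term, so log log M(r) ~ 1·log r. The polynomial factor 6z^2 contributes only a log r term and does not affect the order. ρ = 1.
Therefore ρ = 1.

Order ρ = 1.


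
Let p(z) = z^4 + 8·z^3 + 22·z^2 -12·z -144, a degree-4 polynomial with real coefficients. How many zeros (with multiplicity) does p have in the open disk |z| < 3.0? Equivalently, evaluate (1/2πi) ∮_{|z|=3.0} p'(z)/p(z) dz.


The zeros of p are: (-3 + 3i), (-3 - 3i), -4, 2.
Their magnitudes are: 4.243, 4.243, 4, 2.
Zeros with |z| < R = 3.0: 2.
Count = 1.
By the argument principle, (1/2πi) ∮_{|z|=R} p'(z)/p(z) dz equals exactly this count.

Number of zeros inside |z| < 3.0: 1.


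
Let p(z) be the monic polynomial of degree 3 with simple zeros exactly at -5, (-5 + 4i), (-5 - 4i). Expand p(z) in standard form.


The polynomial is p(z) = ∏_{α ∈ S} (z − α), where S = {-5, (-5 + 4i), (-5 - 4i)}.
Expanding the product yields: p(z) = z^3 + 15·z^2 + 91·z + 205.
Note conjugate pairs combine to real quadratics: (z − (-5+4i))(z − (-5−4i)) = z² + 10z + 41.
The resulting polynomial has degree 3 and real coefficients as required.

p(z) = z^3 + 15·z^2 + 91·z + 205.


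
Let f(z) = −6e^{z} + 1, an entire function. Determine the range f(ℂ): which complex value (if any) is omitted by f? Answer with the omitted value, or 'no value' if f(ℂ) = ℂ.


Little Picard bounds the complement of f(ℂ) to at most one point.
e^{z} is never zero on ℂ, so -6·e^{z} takes every value in ℂ ∖ {0}. Adding 1 shifts the range to ℂ ∖ {1}. Thus f omits exactly the value 1.

Omitted value: 1.


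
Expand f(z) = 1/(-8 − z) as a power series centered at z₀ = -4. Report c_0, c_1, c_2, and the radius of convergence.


Let w = z − z₀, so z = z₀ + w.
Then -8 − z = -8 − (z₀ + w) = (-8 − z₀) − w = -4 − w.
f(z) = 1/(-4 − w) = (1/(-4)) · 1/(1 − w/(-4)) = Σ_{n≥0} w^n / (-4)^(n+1).
So c_n = 1/(-4)^(n+1):
  c_0 = 1/(-4)^1 = -1/4.
  c_1 = 1/(-4)^2 = 1/16.
  c_2 = 1/(-4)^3 = -1/64.
The series is valid for |w/d| < 1, i.e. |z − z₀| < |d|.
Radius of convergence: R = |-8 − z₀| = |-4| = 4 (distance from z₀ to the singularity z = -8).

c_0 = -1/4, c_1 = 1/16, c_2 = -1/64; R = 4.


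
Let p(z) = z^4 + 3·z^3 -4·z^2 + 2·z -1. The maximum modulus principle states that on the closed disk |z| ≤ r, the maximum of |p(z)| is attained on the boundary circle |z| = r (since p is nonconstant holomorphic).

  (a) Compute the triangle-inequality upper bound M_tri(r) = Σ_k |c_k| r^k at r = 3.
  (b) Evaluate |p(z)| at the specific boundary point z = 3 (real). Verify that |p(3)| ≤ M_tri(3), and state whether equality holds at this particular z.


Coefficients: c_0 = -1, c_1 = 2, c_2 = -4, c_3 = 3, c_4 = 1. Radius r = 3.
Part (a). Triangle bound: M_tri(r) = Σ_k |c_k| r^k
  = |-1|·3^0 + |2|·3^1 + |-4|·3^2 + |3|·3^3 + |1|·3^4
  = 1 + 6 + 36 + 81 + 81 = 205.
This bounds M(r) := max_{|z|=r} |p(z)| from above; equality holds iff all terms c_k z^k can be made to align in phase at a single z on |z|=r.
Part (b). At z = 3 (real, on the circle |z| = r):
  p(3) = (-1)·3^0 + (2)·3^1 + (-4)·3^2 + (3)·3^3 + (1)·3^4 = 131.
  |p(3)| = 131.
Check: |p(3)| = 131 ≤ 205 = M_tri(3). ✓ Equality does not hold at z = 3 (the coefficients have mixed signs, so the terms do not all align in phase there).

M_tri(3) = 205; |p(3)| = 131; equality at z=3: no.


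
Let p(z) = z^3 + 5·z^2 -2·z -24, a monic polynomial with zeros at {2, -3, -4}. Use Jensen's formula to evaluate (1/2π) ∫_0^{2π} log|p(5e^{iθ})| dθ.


Zeros: -4, -3, 2; r = 5.
Inside |z| < r: -4, -3, 2. Outside (|z| ≥ r): ∅.
p(0) = -24, so log|p(0)| = log(24) = 3.1781.
Apply Jensen: I(r) = log|p(0)| + Σ_k log(r/|z_k|), summed over zeros inside |z| < r.
  log(r/|z_k|) for z_k = 2: log(5/2) = 0.9163
  log(r/|z_k|) for z_k = -3: log(5/3) = 0.5108
  log(r/|z_k|) for z_k = -4: log(5/4) = 0.2231
Sum over inside zeros: 1.6503.
I(r) = log|p(0)| + (inside sum) = 3.1781 + 1.6503 = 4.8283.
Closed form (all zeros inside, monic): I(r) = n·log(r) = 3·log(5) = 4.8283. ✓

I(r) ≈ 4.8283.


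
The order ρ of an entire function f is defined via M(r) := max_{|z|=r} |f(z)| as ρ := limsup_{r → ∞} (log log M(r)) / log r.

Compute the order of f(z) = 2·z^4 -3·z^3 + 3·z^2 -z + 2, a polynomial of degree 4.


|f(z)| ≤ Σ|c_k|·r^k = O(r^4) as r → ∞. Polynomial growth is O(e^{r^ε}) for every ε > 0 (since r^4/e^{r^ε} → 0), so ρ ≤ ε for all ε > 0, i.e. ρ = 0. Every nonconstant polynomial has order 0.
Therefore ρ = 0.

Order ρ = 0.


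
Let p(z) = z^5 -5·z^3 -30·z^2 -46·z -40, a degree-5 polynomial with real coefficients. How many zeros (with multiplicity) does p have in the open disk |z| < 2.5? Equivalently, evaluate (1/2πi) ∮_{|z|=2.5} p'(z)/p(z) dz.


The zeros of p are: (-1 + 1i), (-1 - 1i), 4, (-1 + 2i), (-1 - 2i).
Their magnitudes are: 1.414, 1.414, 4, 2.236, 2.236.
Zeros with |z| < R = 2.5: (-1 + 1i), (-1 - 1i), (-1 + 2i), (-1 - 2i).
Count = 4.
By the argument principle, (1/2πi) ∮_{|z|=R} p'(z)/p(z) dz equals exactly this count.

Number of zeros inside |z| < 2.5: 4.


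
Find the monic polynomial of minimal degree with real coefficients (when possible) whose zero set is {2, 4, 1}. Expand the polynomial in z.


The polynomial is p(z) = ∏_{α ∈ S} (z − α), where S = {2, 4, 1}.
Expanding the product yields: p(z) = z^3 -7·z^2 + 14·z -8.
The resulting polynomial has degree 3 and real coefficients as required.

p(z) = z^3 -7·z^2 + 14·z -8.


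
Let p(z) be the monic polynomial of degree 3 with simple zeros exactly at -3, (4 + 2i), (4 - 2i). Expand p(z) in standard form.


The polynomial is p(z) = ∏_{α ∈ S} (z − α), where S = {-3, (4 + 2i), (4 - 2i)}.
Expanding the product yields: p(z) = z^3 -5·z^2 -4·z + 60.
Note conjugate pairs combine to real quadratics: (z − (4+2i))(z − (4−2i)) = z² − 8z + 20.
The resulting polynomial has degree 3 and real coefficients as required.

p(z) = z^3 -5·z^2 -4·z + 60.


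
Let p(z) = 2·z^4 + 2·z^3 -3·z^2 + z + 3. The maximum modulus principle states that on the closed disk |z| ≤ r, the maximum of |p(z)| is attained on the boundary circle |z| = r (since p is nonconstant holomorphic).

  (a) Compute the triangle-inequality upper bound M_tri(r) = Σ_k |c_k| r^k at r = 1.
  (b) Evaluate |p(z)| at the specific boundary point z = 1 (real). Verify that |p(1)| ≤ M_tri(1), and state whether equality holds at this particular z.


Coefficients: c_0 = 3, c_1 = 1, c_2 = -3, c_3 = 2, c_4 = 2. Radius r = 1.
Part (a). Triangle bound: M_tri(r) = Σ_k |c_k| r^k
  = |3|·1^0 + |1|·1^1 + |-3|·1^2 + |2|·1^3 + |2|·1^4
  = 3 + 1 + 3 + 2 + 2 = 11.
This bounds M(r) := max_{|z|=r} |p(z)| from above; equality holds iff all terms c_k z^k can be made to align in phase at a single z on |z|=r.
Part (b). At z = 1 (real, on the circle |z| = r):
  p(1) = (3)·1^0 + (1)·1^1 + (-3)·1^2 + (2)·1^3 + (2)·1^4 = 5.
  |p(1)| = 5.
Check: |p(1)| = 5 ≤ 11 = M_tri(1). ✓ Equality does not hold at z = 1 (the coefficients have mixed signs, so the terms do not all align in phase there).

M_tri(1) = 11; |p(1)| = 5; equality at z=1: no.


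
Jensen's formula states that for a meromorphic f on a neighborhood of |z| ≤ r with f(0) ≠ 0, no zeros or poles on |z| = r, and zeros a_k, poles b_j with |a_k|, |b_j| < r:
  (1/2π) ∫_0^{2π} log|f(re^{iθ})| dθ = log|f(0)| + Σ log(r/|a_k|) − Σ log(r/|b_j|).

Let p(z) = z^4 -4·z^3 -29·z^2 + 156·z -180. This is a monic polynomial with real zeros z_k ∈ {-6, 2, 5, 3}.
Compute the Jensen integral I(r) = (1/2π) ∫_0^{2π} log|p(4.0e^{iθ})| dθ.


Zeros: -6, 2, 3, 5; r = 4.0.
Inside |z| < r: 2, 3. Outside (|z| ≥ r): -6, 5.
p(0) = -180, so log|p(0)| = log(180) = 5.1930.
Apply Jensen: I(r) = log|p(0)| + Σ_k log(r/|z_k|), summed over zeros inside |z| < r.
  log(r/|z_k|) for z_k = 2: log(4.0/2) = 0.6931
  log(r/|z_k|) for z_k = 3: log(4.0/3) = 0.2877
  Outside zeros (-6, 5) contribute nothing to the Jensen sum.
Sum over inside zeros: 0.9808.
I(r) = log|p(0)| + (inside sum) = 5.1930 + 0.9808 = 6.1738.
Note: since some zeros are outside |z| ≤ r, the simplified n·log(r) form does NOT apply — only the inside zeros contribute.

I(r) ≈ 6.1738.


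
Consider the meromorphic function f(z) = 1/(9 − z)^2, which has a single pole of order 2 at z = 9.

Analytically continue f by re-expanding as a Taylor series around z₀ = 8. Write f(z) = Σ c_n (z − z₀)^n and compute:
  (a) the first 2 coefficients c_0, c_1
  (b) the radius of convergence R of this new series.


Let w = z − z₀, so z = z₀ + w.
Then 9 − z = 9 − (z₀ + w) = (9 − z₀) − w = 1 − w.
f(z) = 1/(1 − w)^2 = (1/(1)^2) · (1 − w/(1))^{−2}.
By the binomial series (1−u)^{−2} = Σ_{n≥0} C(n+1, 1) u^n for |u|<1, with u = w/(1):
  c_n = C(n+1, 1) / (1)^(n+2).
  c_0 = 1/(1)^2 = 1.
  c_1 = 2/(1)^3 = 2.
The series is valid for |w/d| < 1, i.e. |z − z₀| < |d|.
Radius of convergence: R = |9 − z₀| = |1| = 1 (distance from z₀ to the singularity z = 9).

c_0 = 1, c_1 = 2; R = 1.


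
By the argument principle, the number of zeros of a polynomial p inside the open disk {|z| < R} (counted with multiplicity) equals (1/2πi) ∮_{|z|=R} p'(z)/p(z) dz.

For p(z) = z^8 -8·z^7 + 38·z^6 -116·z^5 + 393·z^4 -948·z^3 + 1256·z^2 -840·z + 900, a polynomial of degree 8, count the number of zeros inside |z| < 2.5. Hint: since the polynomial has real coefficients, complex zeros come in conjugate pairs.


The zeros of p are: (2 + 1i), (2 - 1i), (-1 + 3i), (-1 - 3i), (3 + 3i), (3 - 3i), (0 + 1i), (0 - 1i).
Their magnitudes are: 2.236, 2.236, 3.162, 3.162, 4.243, 4.243, 1, 1.
Zeros with |z| < R = 2.5: (2 + 1i), (2 - 1i), (0 + 1i), (0 - 1i).
Count = 4.
By the argument principle, (1/2πi) ∮_{|z|=R} p'(z)/p(z) dz equals exactly this count.

Number of zeros inside |z| < 2.5: 4.


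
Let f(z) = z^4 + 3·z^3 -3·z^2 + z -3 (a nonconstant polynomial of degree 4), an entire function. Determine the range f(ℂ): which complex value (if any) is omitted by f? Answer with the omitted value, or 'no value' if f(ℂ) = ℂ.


Little Picard bounds the complement of f(ℂ) to at most one point.
For every w ∈ ℂ, the equation p(z) − w = 0 is a nonconstant polynomial in z and hence has at least one root by the fundamental theorem of algebra. So p is surjective onto ℂ, omitting no value.

Omitted value: no value.


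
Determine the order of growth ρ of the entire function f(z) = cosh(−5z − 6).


cosh(w) is a linear combination of e^{iw} and e^{−iw} (or e^w, e^{−w} in the hyperbolic case), so |cosh(w)| ≤ e^{|w|}. With w = −5z − 6, |w| ≤ 5|z| + 6 = 5r + 6 on |z| = r, giving M(r) ≤ e^{5r + 6}, so ρ ≤ 1. On a suitable ray (z = it for sin/cos; z = t for sinh/cosh, t real → ∞), |cosh(−5z − 6)| grows like e^{5|t|}/2, so ρ ≥ 1. Hence ρ = 1.
Therefore ρ = 1.

Order ρ = 1.


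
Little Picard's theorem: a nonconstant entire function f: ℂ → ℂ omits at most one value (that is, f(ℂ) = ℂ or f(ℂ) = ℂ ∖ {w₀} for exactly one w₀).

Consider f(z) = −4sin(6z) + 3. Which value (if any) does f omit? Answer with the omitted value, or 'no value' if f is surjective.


Little Picard bounds the complement of f(ℂ) to at most one point.
sin is entire and surjective onto ℂ: for every w ∈ ℂ, sin(ζ) = w has a solution ζ ∈ ℂ (e.g., via the complex inverse arcsin). With ζ = 6z this gives z = ζ/(6). Then -4·sin(6z) takes every value in -4·ℂ = ℂ, and adding 3 is a bijection of ℂ. So f is surjective and omits no value. (Note: only on the real line is sin bounded by [−1, 1].)

Omitted value: no value.


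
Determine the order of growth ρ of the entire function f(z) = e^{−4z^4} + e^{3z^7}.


Each summand is entire of order 4 and 7 respectively (as in the single-exponential case). The order of a sum is at most the max of the orders, so ρ ≤ 7. For the lower bound: on |z|=r choose arg z so that 3z^7 is real positive; then |e^{3z^7}| = e^{3r^7} while |e^{-4z^4}| ≤ e^{4r^4} = o(e^{3r^7}). So |f| ≥ e^{3r^7}(1 − o(1)) and ρ ≥ 7. Hence ρ = max(4, 7) = 7.
Therefore ρ = 7.

Order ρ = 7.


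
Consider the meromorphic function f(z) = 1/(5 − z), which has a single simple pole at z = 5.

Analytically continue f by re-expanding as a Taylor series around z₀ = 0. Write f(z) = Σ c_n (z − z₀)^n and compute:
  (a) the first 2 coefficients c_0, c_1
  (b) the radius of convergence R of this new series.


Let w = z − z₀, so z = z₀ + w.
Then 5 − z = 5 − (z₀ + w) = (5 − z₀) − w = 5 − w.
f(z) = 1/(5 − w) = (1/(5)) · 1/(1 − w/(5)) = Σ_{n≥0} w^n / (5)^(n+1).
So c_n = 1/(5)^(n+1):
  c_0 = 1/(5)^1 = 1/5.
  c_1 = 1/(5)^2 = 1/25.
The series is valid for |w/d| < 1, i.e. |z − z₀| < |d|.
Radius of convergence: R = |5 − z₀| = |5| = 5 (distance from z₀ to the singularity z = 5).

c_0 = 1/5, c_1 = 1/25; R = 5.


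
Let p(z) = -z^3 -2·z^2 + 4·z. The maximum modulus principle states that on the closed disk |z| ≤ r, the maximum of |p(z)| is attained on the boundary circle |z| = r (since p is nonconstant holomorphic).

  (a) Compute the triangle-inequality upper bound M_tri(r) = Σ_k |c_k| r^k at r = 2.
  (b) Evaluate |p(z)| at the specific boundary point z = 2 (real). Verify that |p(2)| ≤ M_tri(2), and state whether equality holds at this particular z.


Coefficients: c_0 = 0, c_1 = 4, c_2 = -2, c_3 = -1. Radius r = 2.
Part (a). Triangle bound: M_tri(r) = Σ_k |c_k| r^k
  = |0|·2^0 + |4|·2^1 + |-2|·2^2 + |-1|·2^3
  = 0 + 8 + 8 + 8 = 24.
This bounds M(r) := max_{|z|=r} |p(z)| from above; equality holds iff all terms c_k z^k can be made to align in phase at a single z on |z|=r.
Part (b). At z = 2 (real, on the circle |z| = r):
  p(2) = (0)·2^0 + (4)·2^1 + (-2)·2^2 + (-1)·2^3 = -8.
  |p(2)| = 8.
Check: |p(2)| = 8 ≤ 24 = M_tri(2). ✓ Equality does not hold at z = 2 (the coefficients have mixed signs, so the terms do not all align in phase there).

M_tri(2) = 24; |p(2)| = 8; equality at z=2: no.


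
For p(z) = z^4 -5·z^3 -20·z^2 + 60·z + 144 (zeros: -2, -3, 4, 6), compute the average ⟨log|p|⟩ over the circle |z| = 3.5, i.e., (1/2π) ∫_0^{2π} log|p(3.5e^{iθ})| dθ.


Zeros: -3, -2, 4, 6; r = 3.5.
Inside |z| < r: -3, -2. Outside (|z| ≥ r): 4, 6.
p(0) = 144, so log|p(0)| = log(144) = 4.9698.
Apply Jensen: I(r) = log|p(0)| + Σ_k log(r/|z_k|), summed over zeros inside |z| < r.
  log(r/|z_k|) for z_k = -2: log(3.5/2) = 0.5596
  log(r/|z_k|) for z_k = -3: log(3.5/3) = 0.1542
  Outside zeros (4, 6) contribute nothing to the Jensen sum.
Sum over inside zeros: 0.7138.
I(r) = log|p(0)| + (inside sum) = 4.9698 + 0.7138 = 5.6836.
Note: since some zeros are outside |z| ≤ r, the simplified n·log(r) form does NOT apply — only the inside zeros contribute.

I(r) ≈ 5.6836.


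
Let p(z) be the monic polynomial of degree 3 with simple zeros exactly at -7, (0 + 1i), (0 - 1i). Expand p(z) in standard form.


The polynomial is p(z) = ∏_{α ∈ S} (z − α), where S = {-7, (0 + 1i), (0 - 1i)}.
Expanding the product yields: p(z) = z^3 + 7·z^2 + z + 7.
Note conjugate pairs combine to real quadratics: (z − (0+1i))(z − (0−1i)) = z² + 1.
The resulting polynomial has degree 3 and real coefficients as required.

p(z) = z^3 + 7·z^2 + z + 7.


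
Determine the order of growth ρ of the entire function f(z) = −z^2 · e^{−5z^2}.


M(r) = max_{|z|=r} |-1|·|z|^2·|e^{−5z^2}| = 1·r^2 · e^{5r^2} (the factors attain their maxima compatibly on |z|=r). Then log M(r) = log 1 + 2·log r + 5r^2, dominated by the last term, so log log M(r) ~ 2·log r. The polynomial factor -1z^2 contributes only a log r term and does not affect the order. ρ = 2.
Therefore ρ = 2.

Order ρ = 2.


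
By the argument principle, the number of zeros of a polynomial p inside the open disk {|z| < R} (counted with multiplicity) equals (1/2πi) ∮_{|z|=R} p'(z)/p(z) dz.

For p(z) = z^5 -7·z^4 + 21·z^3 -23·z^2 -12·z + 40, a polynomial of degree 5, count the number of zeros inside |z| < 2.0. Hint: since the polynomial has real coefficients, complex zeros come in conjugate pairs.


The zeros of p are: -1, (2 + 1i), (2 - 1i), (2 + 2i), (2 - 2i).
Their magnitudes are: 1, 2.236, 2.236, 2.828, 2.828.
Zeros with |z| < R = 2.0: -1.
Count = 1.
By the argument principle, (1/2πi) ∮_{|z|=R} p'(z)/p(z) dz equals exactly this count.

Number of zeros inside |z| < 2.0: 1.


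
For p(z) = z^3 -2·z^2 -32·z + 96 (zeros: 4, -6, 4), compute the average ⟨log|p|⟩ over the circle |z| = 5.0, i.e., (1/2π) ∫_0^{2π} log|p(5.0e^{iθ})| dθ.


Zeros: -6, 4, 4; r = 5.0.
Inside |z| < r: 4, 4. Outside (|z| ≥ r): -6.
p(0) = 96, so log|p(0)| = log(96) = 4.5643.
Apply Jensen: I(r) = log|p(0)| + Σ_k log(r/|z_k|), summed over zeros inside |z| < r.
  log(r/|z_k|) for z_k = 4: log(5.0/4) = 0.2231
  log(r/|z_k|) for z_k = 4: log(5.0/4) = 0.2231
  Outside zeros (-6) contribute nothing to the Jensen sum.
Sum over inside zeros: 0.4463.
I(r) = log|p(0)| + (inside sum) = 4.5643 + 0.4463 = 5.0106.
Note: since some zeros are outside |z| ≤ r, the simplified n·log(r) form does NOT apply — only the inside zeros contribute.

I(r) ≈ 5.0106.


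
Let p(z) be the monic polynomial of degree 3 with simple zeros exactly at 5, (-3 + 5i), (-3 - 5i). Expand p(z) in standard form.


The polynomial is p(z) = ∏_{α ∈ S} (z − α), where S = {5, (-3 + 5i), (-3 - 5i)}.
Expanding the product yields: p(z) = z^3 + z^2 + 4·z -170.
Note conjugate pairs combine to real quadratics: (z − (-3+5i))(z − (-3−5i)) = z² + 6z + 34.
The resulting polynomial has degree 3 and real coefficients as required.

p(z) = z^3 + z^2 + 4·z -170.


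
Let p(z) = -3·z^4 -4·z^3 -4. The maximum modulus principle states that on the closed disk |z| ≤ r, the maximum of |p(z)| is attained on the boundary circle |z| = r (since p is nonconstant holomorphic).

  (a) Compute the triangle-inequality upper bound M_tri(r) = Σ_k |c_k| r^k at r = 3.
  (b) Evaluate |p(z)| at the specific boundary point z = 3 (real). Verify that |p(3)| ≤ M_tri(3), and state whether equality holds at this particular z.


Coefficients: c_0 = -4, c_1 = 0, c_2 = 0, c_3 = -4, c_4 = -3. Radius r = 3.
Part (a). Triangle bound: M_tri(r) = Σ_k |c_k| r^k
  = |-4|·3^0 + |0|·3^1 + |0|·3^2 + |-4|·3^3 + |-3|·3^4
  = 4 + 0 + 0 + 108 + 243 = 355.
This bounds M(r) := max_{|z|=r} |p(z)| from above; equality holds iff all terms c_k z^k can be made to align in phase at a single z on |z|=r.
Part (b). At z = 3 (real, on the circle |z| = r):
  p(3) = (-4)·3^0 + (0)·3^1 + (0)·3^2 + (-4)·3^3 + (-3)·3^4 = -355.
  |p(3)| = 355.
Since all nonzero coefficients share the same sign, |p(3)| = 355 = M_tri(3); the triangle bound is attained at z = 3, so in fact M(r) = 355.

M_tri(3) = 355; |p(3)| = 355; equality at z=3: yes.


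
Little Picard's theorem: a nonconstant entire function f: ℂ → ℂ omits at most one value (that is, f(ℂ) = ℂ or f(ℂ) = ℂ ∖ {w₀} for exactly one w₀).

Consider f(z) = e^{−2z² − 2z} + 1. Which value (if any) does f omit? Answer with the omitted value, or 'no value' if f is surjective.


Little Picard bounds the complement of f(ℂ) to at most one point.
The exponent g(z) = −2z² − 2z is a nonconstant polynomial, hence surjective onto ℂ. So e^{g(z)} takes every value in {e^w : w ∈ ℂ} = ℂ ∖ {0}. Adding 1 shifts the range to ℂ ∖ {1}. f omits exactly 1.

Omitted value: 1.


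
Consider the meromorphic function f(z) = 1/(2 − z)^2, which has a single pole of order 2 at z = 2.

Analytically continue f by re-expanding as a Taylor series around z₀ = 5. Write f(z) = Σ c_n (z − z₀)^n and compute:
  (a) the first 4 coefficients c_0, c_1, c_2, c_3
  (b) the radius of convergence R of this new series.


Let w = z − z₀, so z = z₀ + w.
Then 2 − z = 2 − (z₀ + w) = (2 − z₀) − w = -3 − w.
f(z) = 1/(-3 − w)^2 = (1/(-3)^2) · (1 − w/(-3))^{−2}.
By the binomial series (1−u)^{−2} = Σ_{n≥0} C(n+1, 1) u^n for |u|<1, with u = w/(-3):
  c_n = C(n+1, 1) / (-3)^(n+2).
  c_0 = 1/(-3)^2 = 1/9.
  c_1 = 2/(-3)^3 = -2/27.
  c_2 = 3/(-3)^4 = 1/27.
  c_3 = 4/(-3)^5 = -4/243.
The series is valid for |w/d| < 1, i.e. |z − z₀| < |d|.
Radius of convergence: R = |2 − z₀| = |-3| = 3 (distance from z₀ to the singularity z = 2).

c_0 = 1/9, c_1 = -2/27, c_2 = 1/27, c_3 = -4/243; R = 3.


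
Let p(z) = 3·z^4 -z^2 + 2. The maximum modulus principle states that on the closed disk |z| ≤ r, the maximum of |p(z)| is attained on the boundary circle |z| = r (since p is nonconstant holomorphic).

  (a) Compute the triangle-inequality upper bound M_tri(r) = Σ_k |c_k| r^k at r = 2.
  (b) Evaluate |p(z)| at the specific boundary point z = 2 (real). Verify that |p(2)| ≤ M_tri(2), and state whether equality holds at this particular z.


Coefficients: c_0 = 2, c_1 = 0, c_2 = -1, c_3 = 0, c_4 = 3. Radius r = 2.
Part (a). Triangle bound: M_tri(r) = Σ_k |c_k| r^k
  = |2|·2^0 + |0|·2^1 + |-1|·2^2 + |0|·2^3 + |3|·2^4
  = 2 + 0 + 4 + 0 + 48 = 54.
This bounds M(r) := max_{|z|=r} |p(z)| from above; equality holds iff all terms c_k z^k can be made to align in phase at a single z on |z|=r.
Part (b). At z = 2 (real, on the circle |z| = r):
  p(2) = (2)·2^0 + (0)·2^1 + (-1)·2^2 + (0)·2^3 + (3)·2^4 = 46.
  |p(2)| = 46.
Check: |p(2)| = 46 ≤ 54 = M_tri(2). ✓ Equality does not hold at z = 2 (the coefficients have mixed signs, so the terms do not all align in phase there).

M_tri(2) = 54; |p(2)| = 46; equality at z=2: no.


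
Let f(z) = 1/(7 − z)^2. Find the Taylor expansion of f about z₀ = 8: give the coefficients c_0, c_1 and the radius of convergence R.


Let w = z − z₀, so z = z₀ + w.
Then 7 − z = 7 − (z₀ + w) = (7 − z₀) − w = -1 − w.
f(z) = 1/(-1 − w)^2 = (1/(-1)^2) · (1 − w/(-1))^{−2}.
By the binomial series (1−u)^{−2} = Σ_{n≥0} C(n+1, 1) u^n for |u|<1, with u = w/(-1):
  c_n = C(n+1, 1) / (-1)^(n+2).
  c_0 = 1/(-1)^2 = 1.
  c_1 = 2/(-1)^3 = -2.
The series is valid for |w/d| < 1, i.e. |z − z₀| < |d|.
Radius of convergence: R = |7 − z₀| = |-1| = 1 (distance from z₀ to the singularity z = 7).

c_0 = 1, c_1 = -2; R = 1.


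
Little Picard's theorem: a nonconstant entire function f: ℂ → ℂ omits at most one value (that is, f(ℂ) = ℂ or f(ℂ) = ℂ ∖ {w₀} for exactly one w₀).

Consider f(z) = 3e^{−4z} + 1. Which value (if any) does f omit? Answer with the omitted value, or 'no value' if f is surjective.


Little Picard bounds the complement of f(ℂ) to at most one point.
e^{−4z} is never zero on ℂ, so 3·e^{−4z} takes every value in ℂ ∖ {0}. Adding 1 shifts the range to ℂ ∖ {1}. Thus f omits exactly the value 1.

Omitted value: 1.


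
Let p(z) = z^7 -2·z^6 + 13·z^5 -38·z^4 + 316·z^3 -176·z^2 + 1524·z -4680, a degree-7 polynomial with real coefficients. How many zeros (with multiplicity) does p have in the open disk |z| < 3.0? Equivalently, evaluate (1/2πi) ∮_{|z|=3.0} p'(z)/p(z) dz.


The zeros of p are: (3 + 3i), (3 - 3i), 2, (-1 + 3i), (-1 - 3i), (-2 + 3i), (-2 - 3i).
Their magnitudes are: 4.243, 4.243, 2, 3.162, 3.162, 3.606, 3.606.
Zeros with |z| < R = 3.0: 2.
Count = 1.
By the argument principle, (1/2πi) ∮_{|z|=R} p'(z)/p(z) dz equals exactly this count.

Number of zeros inside |z| < 3.0: 1.


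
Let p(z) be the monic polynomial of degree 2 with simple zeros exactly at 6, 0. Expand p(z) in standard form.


The polynomial is p(z) = ∏_{α ∈ S} (z − α), where S = {6, 0}.
Expanding the product yields: p(z) = z^2 -6·z.
The resulting polynomial has degree 2 and real coefficients as required.

p(z) = z^2 -6·z.


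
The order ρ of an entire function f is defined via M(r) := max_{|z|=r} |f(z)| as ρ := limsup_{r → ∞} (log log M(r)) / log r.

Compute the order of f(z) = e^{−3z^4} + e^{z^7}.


Each summand is entire of order 4 and 7 respectively (as in the single-exponential case). The order of a sum is at most the max of the orders, so ρ ≤ 7. For the lower bound: on |z|=r choose arg z so that 1z^7 is real positive; then |e^{1z^7}| = e^{1r^7} while |e^{-3z^4}| ≤ e^{3r^4} = o(e^{1r^7}). So |f| ≥ e^{1r^7}(1 − o(1)) and ρ ≥ 7. Hence ρ = max(4, 7) = 7.
Therefore ρ = 7.

Order ρ = 7.


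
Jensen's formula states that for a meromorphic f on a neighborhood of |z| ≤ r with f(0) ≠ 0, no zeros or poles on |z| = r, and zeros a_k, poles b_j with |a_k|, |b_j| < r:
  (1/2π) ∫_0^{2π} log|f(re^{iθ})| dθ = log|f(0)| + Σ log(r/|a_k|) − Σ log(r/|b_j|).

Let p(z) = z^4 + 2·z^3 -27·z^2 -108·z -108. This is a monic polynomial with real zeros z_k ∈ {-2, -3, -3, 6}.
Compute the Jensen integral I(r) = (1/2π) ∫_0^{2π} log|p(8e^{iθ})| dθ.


Zeros: -3, -3, -2, 6; r = 8.
Inside |z| < r: -3, -3, -2, 6. Outside (|z| ≥ r): ∅.
p(0) = -108, so log|p(0)| = log(108) = 4.6821.
Apply Jensen: I(r) = log|p(0)| + Σ_k log(r/|z_k|), summed over zeros inside |z| < r.
  log(r/|z_k|) for z_k = -2: log(8/2) = 1.3863
  log(r/|z_k|) for z_k = -3: log(8/3) = 0.9808
  log(r/|z_k|) for z_k = -3: log(8/3) = 0.9808
  log(r/|z_k|) for z_k = 6: log(8/6) = 0.2877
Sum over inside zeros: 3.6356.
I(r) = log|p(0)| + (inside sum) = 4.6821 + 3.6356 = 8.3178.
Closed form (all zeros inside, monic): I(r) = n·log(r) = 4·log(8) = 8.3178. ✓

I(r) ≈ 8.3178.


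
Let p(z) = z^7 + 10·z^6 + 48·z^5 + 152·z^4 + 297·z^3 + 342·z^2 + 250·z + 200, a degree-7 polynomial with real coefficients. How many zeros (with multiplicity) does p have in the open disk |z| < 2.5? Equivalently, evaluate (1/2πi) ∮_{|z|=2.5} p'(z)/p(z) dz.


The zeros of p are: (-1 + 3i), (-1 - 3i), (0 + 1i), (0 - 1i), (-2 + 1i), (-2 - 1i), -4.
Their magnitudes are: 3.162, 3.162, 1, 1, 2.236, 2.236, 4.
Zeros with |z| < R = 2.5: (0 + 1i), (0 - 1i), (-2 + 1i), (-2 - 1i).
Count = 4.
By the argument principle, (1/2πi) ∮_{|z|=R} p'(z)/p(z) dz equals exactly this count.

Number of zeros inside |z| < 2.5: 4.


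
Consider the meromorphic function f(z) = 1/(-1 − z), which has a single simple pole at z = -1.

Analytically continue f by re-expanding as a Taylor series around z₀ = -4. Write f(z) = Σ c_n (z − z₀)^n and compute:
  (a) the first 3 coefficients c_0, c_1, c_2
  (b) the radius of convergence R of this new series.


Let w = z − z₀, so z = z₀ + w.
Then -1 − z = -1 − (z₀ + w) = (-1 − z₀) − w = 3 − w.
f(z) = 1/(3 − w) = (1/(3)) · 1/(1 − w/(3)) = Σ_{n≥0} w^n / (3)^(n+1).
So c_n = 1/(3)^(n+1):
  c_0 = 1/(3)^1 = 1/3.
  c_1 = 1/(3)^2 = 1/9.
  c_2 = 1/(3)^3 = 1/27.
The series is valid for |w/d| < 1, i.e. |z − z₀| < |d|.
Radius of convergence: R = |-1 − z₀| = |3| = 3 (distance from z₀ to the singularity z = -1).

c_0 = 1/3, c_1 = 1/9, c_2 = 1/27; R = 3.


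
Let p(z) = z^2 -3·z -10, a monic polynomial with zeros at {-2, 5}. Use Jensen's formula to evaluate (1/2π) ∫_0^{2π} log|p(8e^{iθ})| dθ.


Zeros: -2, 5; r = 8.
Inside |z| < r: -2, 5. Outside (|z| ≥ r): ∅.
p(0) = -10, so log|p(0)| = log(10) = 2.3026.
Apply Jensen: I(r) = log|p(0)| + Σ_k log(r/|z_k|), summed over zeros inside |z| < r.
  log(r/|z_k|) for z_k = -2: log(8/2) = 1.3863
  log(r/|z_k|) for z_k = 5: log(8/5) = 0.4700
Sum over inside zeros: 1.8563.
I(r) = log|p(0)| + (inside sum) = 2.3026 + 1.8563 = 4.1589.
Closed form (all zeros inside, monic): I(r) = n·log(r) = 2·log(8) = 4.1589. ✓

I(r) ≈ 4.1589.


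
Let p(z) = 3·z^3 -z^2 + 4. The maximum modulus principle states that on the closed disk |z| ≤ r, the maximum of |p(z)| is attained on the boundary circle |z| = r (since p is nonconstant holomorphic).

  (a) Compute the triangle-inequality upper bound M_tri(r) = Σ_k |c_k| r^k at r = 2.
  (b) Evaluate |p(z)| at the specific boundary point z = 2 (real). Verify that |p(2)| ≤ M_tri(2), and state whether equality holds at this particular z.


Coefficients: c_0 = 4, c_1 = 0, c_2 = -1, c_3 = 3. Radius r = 2.
Part (a). Triangle bound: M_tri(r) = Σ_k |c_k| r^k
  = |4|·2^0 + |0|·2^1 + |-1|·2^2 + |3|·2^3
  = 4 + 0 + 4 + 24 = 32.
This bounds M(r) := max_{|z|=r} |p(z)| from above; equality holds iff all terms c_k z^k can be made to align in phase at a single z on |z|=r.
Part (b). At z = 2 (real, on the circle |z| = r):
  p(2) = (4)·2^0 + (0)·2^1 + (-1)·2^2 + (3)·2^3 = 24.
  |p(2)| = 24.
Check: |p(2)| = 24 ≤ 32 = M_tri(2). ✓ Equality does not hold at z = 2 (the coefficients have mixed signs, so the terms do not all align in phase there).

M_tri(2) = 32; |p(2)| = 24; equality at z=2: no.


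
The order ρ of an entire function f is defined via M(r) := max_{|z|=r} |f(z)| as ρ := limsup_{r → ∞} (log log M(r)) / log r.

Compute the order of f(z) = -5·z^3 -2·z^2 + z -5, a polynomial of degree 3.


|f(z)| ≤ Σ|c_k|·r^k = O(r^3) as r → ∞. Polynomial growth is O(e^{r^ε}) for every ε > 0 (since r^3/e^{r^ε} → 0), so ρ ≤ ε for all ε > 0, i.e. ρ = 0. Every nonconstant polynomial has order 0.
Therefore ρ = 0.

Order ρ = 0.


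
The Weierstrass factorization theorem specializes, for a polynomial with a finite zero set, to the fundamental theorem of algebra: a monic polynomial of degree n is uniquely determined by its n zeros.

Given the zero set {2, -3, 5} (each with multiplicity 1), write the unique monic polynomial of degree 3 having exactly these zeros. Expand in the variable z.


The polynomial is p(z) = ∏_{α ∈ S} (z − α), where S = {2, -3, 5}.
Expanding the product yields: p(z) = z^3 -4·z^2 -11·z + 30.
The resulting polynomial has degree 3 and real coefficients as required.

p(z) = z^3 -4·z^2 -11·z + 30.


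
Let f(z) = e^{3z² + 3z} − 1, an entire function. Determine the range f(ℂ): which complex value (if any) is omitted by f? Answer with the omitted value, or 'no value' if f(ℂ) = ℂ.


Little Picard bounds the complement of f(ℂ) to at most one point.
The exponent g(z) = 3z² + 3z is a nonconstant polynomial, hence surjective onto ℂ. So e^{g(z)} takes every value in {e^w : w ∈ ℂ} = ℂ ∖ {0}. Adding -1 shifts the range to ℂ ∖ {-1}. f omits exactly -1.

Omitted value: -1.
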